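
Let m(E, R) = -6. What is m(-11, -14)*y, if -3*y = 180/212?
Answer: 90/53 ≈ 1.6981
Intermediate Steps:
y = -15/53 (y = -60/212 = -1/3*45/53 = -15/53 ≈ -0.28302)
m(-11, -14)*y = -6*(-15/53) = 90/53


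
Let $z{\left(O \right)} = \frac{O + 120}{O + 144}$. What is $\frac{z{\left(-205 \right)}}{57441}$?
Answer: $\frac{85}{3503901} \approx 2.4259 \cdot 10^{-5}$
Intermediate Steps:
$z{\left(O \right)} = \frac{120 + O}{144 + O}$
$\frac{z{\left(-205 \right)}}{57441} = \frac{\frac{1}{144 - 205} \left(120 - 205\right)}{57441} = \frac{1}{-61} \left(-85\right) \frac{1}{57441} = \left(- \frac{1}{61}\right) \left(-85\right) \frac{1}{57441} = \frac{85}{61} \cdot \frac{1}{57441} = \frac{85}{3503901}$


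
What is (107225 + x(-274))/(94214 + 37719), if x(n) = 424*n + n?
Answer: -9225/131933 ≈ -0.069922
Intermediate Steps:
x(n) = 425*n
(107225 + x(-274))/(94214 + 37719) = (107225 + 425*(-274))/(94214 + 37719) = (107225 - 116450)/131933 = -9225*1/131933 = -9225/131933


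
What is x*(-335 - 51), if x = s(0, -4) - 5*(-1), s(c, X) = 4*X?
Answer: 4246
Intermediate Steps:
x = -11 (x = 4*(-4) - 5*(-1) = -16 + 5 = -11)
x*(-335 - 51) = -11*(-335 - 51) = -11*(-386) = 4246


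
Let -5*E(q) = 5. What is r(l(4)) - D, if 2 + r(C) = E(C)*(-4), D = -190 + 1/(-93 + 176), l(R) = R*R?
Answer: 15935/83 ≈ 191.99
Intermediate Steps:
l(R) = R²
E(q) = -1 (E(q) = -⅕*5 = -1)
D = -15769/83 (D = -190 + 1/83 = -15769/83 ≈ -189.99)
r(C) = 2 (r(C) = -2 - 1*(-4) = -2 + 4 = 2)
r(l(4)) - D = 2 - 1*(-15769/83) = 2 + 15769/83 = 15935/83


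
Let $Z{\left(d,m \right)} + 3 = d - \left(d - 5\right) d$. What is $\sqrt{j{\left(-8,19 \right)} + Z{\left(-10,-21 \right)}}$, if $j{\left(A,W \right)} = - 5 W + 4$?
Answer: $i \sqrt{254} \approx 15.937 i$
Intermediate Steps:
$Z{\left(d,m \right)} = -3 + d - d \left(-5 + d\right)$ ($Z{\left(d,m \right)} = -3 - \left(- d + \left(d - 5\right) d\right) = -3 - \left(- d + \left(-5 + d\right) d\right) = -3 - \left(- d + d \left(-5 + d\right)\right) = -3 + d - d \left(-5 + d\right)$)
$j{\left(A,W \right)} = 4 - 5 W$
$\sqrt{j{\left(-8,19 \right)} + Z{\left(-10,-21 \right)}} = \sqrt{\left(4 - 95\right) - 163} = \sqrt{-91 - 163} = \sqrt{-254} = i \sqrt{254}$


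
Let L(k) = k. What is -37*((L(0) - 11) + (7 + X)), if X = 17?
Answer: -481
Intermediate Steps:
-37*((L(0) - 11) + (7 + X)) = -37*((0 - 11) + (7 + 17)) = -37*(-11 + 24) = -37*13 = -481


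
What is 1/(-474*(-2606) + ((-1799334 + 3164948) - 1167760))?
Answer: 1/1433098 ≈ 6.9779e-7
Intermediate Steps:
1/(-474*(-2606) + ((-1799334 + 3164948) - 1167760)) = 1/(1235244 + (1365614 - 1167760)) = 1/(1235244 + 197854) = 1/1433098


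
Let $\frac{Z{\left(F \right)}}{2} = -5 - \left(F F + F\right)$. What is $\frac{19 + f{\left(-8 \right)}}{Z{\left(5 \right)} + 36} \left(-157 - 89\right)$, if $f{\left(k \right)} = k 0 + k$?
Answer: $\frac{1353}{17} \approx 79.588$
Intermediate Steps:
$f{\left(k \right)} = k$ ($f{\left(k \right)} = 0 + k = k$)
$Z{\left(F \right)} = -10 - 2 F - 2 F^{2}$ ($Z{\left(F \right)} = 2 \left(-5 - \left(F F + F\right)\right) = 2 \left(-5 - \left(F^{2} + F\right)\right) = 2 \left(-5 - \left(F + F^{2}\right)\right) = 2 \left(-5 - F - F^{2}\right) = -10 - 2 F - 2 F^{2}$)
$\frac{19 + f{\left(-8 \right)}}{Z{\left(5 \right)} + 36} \left(-157 - 89\right) = \frac{19 - 8}{\left(-10 - 10 - 2 \cdot 5^{2}\right) + 36} \left(-157 - 89\right) = \frac{11}{\left(-10 - 10 - 50\right) + 36} \left(-246\right) = \frac{11}{-70 + 36} \left(-246\right) = \frac{11}{-34} \left(-246\right) = 11 \left(- \frac{1}{34}\right) \left(-246\right) = \left(- \frac{11}{34}\right) \left(-246\right) = \frac{1353}{17}$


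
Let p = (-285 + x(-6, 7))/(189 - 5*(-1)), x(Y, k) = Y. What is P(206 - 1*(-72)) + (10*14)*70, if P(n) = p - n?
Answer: 19041/2 ≈ 9520.5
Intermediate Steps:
p = -3/2 (p = (-285 - 6)/(189 - 5*(-1)) = -291/(189 + 5) = -291/194 = -291*1/194 = -3/2 ≈ -1.5000)
P(n) = -3/2 - n
P(206 - 1*(-72)) + (10*14)*70 = (-3/2 - (206 - 1*(-72))) + (10*14)*70 = (-3/2 - (206 + 72)) + 140*70 = (-3/2 - 1*278) + 9800 = (-3/2 - 278) + 9800 = -559/2 + 9800 = 19041/2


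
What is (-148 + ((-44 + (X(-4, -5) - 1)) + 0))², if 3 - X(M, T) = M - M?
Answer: 36100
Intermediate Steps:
X(M, T) = 3 (X(M, T) = 3 - (M - M) = 3 - 1*0 = 3 + 0 = 3)
(-148 + ((-44 + (X(-4, -5) - 1)) + 0))² = (-148 + ((-44 + (3 - 1)) + 0))² = (-148 + ((-44 + 2) + 0))² = (-148 + (-42 + 0))² = (-148 - 42)² = (-190)² = 36100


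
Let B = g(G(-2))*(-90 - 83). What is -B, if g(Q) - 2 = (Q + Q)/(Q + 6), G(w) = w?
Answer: 173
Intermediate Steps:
g(Q) = 2 + 2*Q/(6 + Q) (g(Q) = 2 + (Q + Q)/(Q + 6) = 2 + (2*Q)/(6 + Q) = 2 + 2*Q/(6 + Q))
B = -173 (B = (4*(3 - 2)/(6 - 2))*(-90 - 83) = (4*1/4)*(-173) = (4*(¼)*1)*(-173) = 1*(-173) = -173)
-B = -1*(-173) = 173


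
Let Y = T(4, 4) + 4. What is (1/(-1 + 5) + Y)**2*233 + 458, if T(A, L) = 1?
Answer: 110081/16 ≈ 6880.1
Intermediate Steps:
Y = 5 (Y = 1 + 4 = 5)
(1/(-1 + 5) + Y)**2*233 + 458 = (1/(-1 + 5) + 5)**2*233 + 458 = (1/4 + 5)**2*233 + 458 = (21/4)**2*233 + 458 = (441/16)*233 + 458 = 102753/16 + 458 = 110081/16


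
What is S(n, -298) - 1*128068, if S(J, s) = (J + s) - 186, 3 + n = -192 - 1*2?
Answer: -128749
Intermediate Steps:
n = -197 (n = -3 + (-192 - 1*2) = -3 + (-192 - 2) = -3 - 194 = -197)
S(J, s) = -186 + J + s
S(n, -298) - 1*128068 = (-186 - 197 - 298) - 1*128068 = -681 - 128068 = -128749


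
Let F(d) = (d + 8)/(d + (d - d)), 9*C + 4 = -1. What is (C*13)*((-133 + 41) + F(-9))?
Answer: 53755/81 ≈ 663.64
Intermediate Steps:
C = -5/9 (C = -4/9 + (⅑)*(-1) = -4/9 - ⅑ = -5/9 ≈ -0.55556)
F(d) = (8 + d)/d (F(d) = (8 + d)/(d + 0) = (8 + d)/d)
(C*13)*((-133 + 41) + F(-9)) = (-5/9*13)*((-133 + 41) + (8 - 9)/(-9)) = -65*(-92 - ⅑*(-1))/9 = -65*(-92 + ⅑)/9 = -65/9*(-827/9) = 53755/81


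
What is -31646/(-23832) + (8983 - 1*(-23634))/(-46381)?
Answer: 345222391/552675996 ≈ 0.62464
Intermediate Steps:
-31646/(-23832) + (8983 - 1*(-23634))/(-46381) = -31646*(-1/23832) + (8983 + 23634)*(-1/46381) = 15823/11916 + 32617*(-1/46381) = 15823/11916 - 32617/46381 = 345222391/552675996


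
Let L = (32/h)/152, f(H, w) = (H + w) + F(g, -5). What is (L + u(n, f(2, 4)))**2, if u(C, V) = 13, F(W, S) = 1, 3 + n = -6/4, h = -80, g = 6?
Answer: 24393721/144400 ≈ 168.93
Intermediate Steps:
n = -9/2 (n = -3 - 6/4 = -3 - 6*1/4 = -3 - 3/2 = -9/2 ≈ -4.5000)
f(H, w) = 1 + H + w (f(H, w) = (H + w) + 1 = 1 + H + w)
L = -1/380 (L = (32/(-80))/152 = (32*(-1/80))*(1/152) = -2/5*1/152 = -1/380 ≈ -0.0026316)
(L + u(n, f(2, 4)))**2 = (-1/380 + 13)**2 = (4939/380)**2 = 24393721/144400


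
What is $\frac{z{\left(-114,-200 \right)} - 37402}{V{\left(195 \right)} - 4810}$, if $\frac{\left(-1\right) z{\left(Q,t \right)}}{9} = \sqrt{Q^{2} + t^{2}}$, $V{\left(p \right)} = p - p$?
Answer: $\frac{18701}{2405} + \frac{9 \sqrt{13249}}{2405} \approx 8.2066$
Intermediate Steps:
$V{\left(p \right)} = 0$
$z{\left(Q,t \right)} = - 9 \sqrt{Q^{2} + t^{2}}$
$\frac{z{\left(-114,-200 \right)} - 37402}{V{\left(195 \right)} - 4810} = \frac{- 9 \sqrt{\left(-114\right)^{2} + \left(-200\right)^{2}} - 37402}{0 - 4810} = \frac{- 9 \sqrt{12996 + 40000} - 37402}{-4810} = \left(- 9 \sqrt{52996} - 37402\right) \left(- \frac{1}{4810}\right) = \left(- 9 \cdot 2 \sqrt{13249} - 37402\right) \left(- \frac{1}{4810}\right) = \left(- 18 \sqrt{13249} - 37402\right) \left(- \frac{1}{4810}\right) = \left(-37402 - 18 \sqrt{13249}\right) \left(- \frac{1}{4810}\right) = \frac{18701}{2405} + \frac{9 \sqrt{13249}}{2405}$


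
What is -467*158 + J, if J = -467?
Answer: -74253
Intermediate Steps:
-467*158 + J = -467*158 - 467 = -73786 - 467 = -74253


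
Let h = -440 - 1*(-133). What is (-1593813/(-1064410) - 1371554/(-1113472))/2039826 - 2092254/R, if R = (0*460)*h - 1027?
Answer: 1264549357889031103772183/620714401644895109760 ≈ 2037.2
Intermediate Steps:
h = -307 (h = -440 + 133 = -307)
R = -1027 (R = (0*460)*(-307) - 1027 = 0*(-307) - 1027 = 0 - 1027 = -1027)
(-1593813/(-1064410) - 1371554/(-1113472))/2039826 - 2092254/R = (-1593813/(-1064410) - 1371554/(-1113472))/2039826 - 2092254/(-1027) = (-1593813*(-1/1064410) - 1371554*(-1/1113472))*(1/2039826) - 2092254*(-1/1027) = (1593813/1064410 + 685777/556736)*(1/2039826) + 2092254/1027 = (808640485469/296297682880)*(1/2039826) + 2092254/1027 = 808640485469/604395717278378880 + 2092254/1027 = 1264549357889031103772183/620714401644895109760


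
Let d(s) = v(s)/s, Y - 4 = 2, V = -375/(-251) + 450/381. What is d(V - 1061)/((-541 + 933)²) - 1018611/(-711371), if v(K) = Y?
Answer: 2640261451112270043/1843888861531173184 ≈ 1.4319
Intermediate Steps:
V = 85275/31877 (V = -375*(-1/251) + 450*(1/381) = 375/251 + 150/127 = 85275/31877 ≈ 2.6751)
Y = 6 (Y = 4 + 2 = 6)
v(K) = 6
d(s) = 6/s
d(V - 1061)/((-541 + 933)²) - 1018611/(-711371) = (6/(85275/31877 - 1061))/((-541 + 933)²) - 1018611/(-711371) = (6/(-33736222/31877))/(392²) - 1018611*(-1/711371) = (6*(-31877/33736222))/153664 + 1018611/711371 = -95631/16868111*1/153664 + 1018611/711371 = -95631/2592021408704 + 1018611/711371 = 2640261451112270043/1843888861531173184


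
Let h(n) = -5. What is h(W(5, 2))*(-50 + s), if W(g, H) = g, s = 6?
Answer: 220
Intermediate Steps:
h(W(5, 2))*(-50 + s) = -5*(-50 + 6) = -5*(-44) = 220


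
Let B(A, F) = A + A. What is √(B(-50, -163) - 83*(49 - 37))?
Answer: 2*I*√274 ≈ 33.106*I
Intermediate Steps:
B(A, F) = 2*A
√(B(-50, -163) - 83*(49 - 37)) = √(2*(-50) - 83*(49 - 37)) = √(-100 - 83*12) = √(-100 - 996) = √(-1096) = 2*I*√274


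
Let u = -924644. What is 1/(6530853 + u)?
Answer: 1/5606209 ≈ 1.7837e-7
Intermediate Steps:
1/(6530853 + u) = 1/(6530853 - 924644) = 1/5606209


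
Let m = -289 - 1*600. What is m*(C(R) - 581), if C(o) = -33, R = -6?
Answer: 545846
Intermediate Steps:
m = -889 (m = -289 - 600 = -889)
m*(C(R) - 581) = -889*(-33 - 581) = -889*(-614) = 545846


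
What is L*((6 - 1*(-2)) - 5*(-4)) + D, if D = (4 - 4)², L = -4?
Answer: -112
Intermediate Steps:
D = 0 (D = 0² = 0)
L*((6 - 1*(-2)) - 5*(-4)) + D = -4*((6 - 1*(-2)) - 5*(-4)) + 0 = -4*((6 + 2) + 20) + 0 = -4*(8 + 20) + 0 = -4*28 + 0 = -112 + 0 = -112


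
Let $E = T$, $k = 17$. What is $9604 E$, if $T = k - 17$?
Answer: $0$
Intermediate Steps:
$T = 0$ ($T = 17 - 17 = 0$)
$E = 0$
$9604 E = 9604 \cdot 0 = 0$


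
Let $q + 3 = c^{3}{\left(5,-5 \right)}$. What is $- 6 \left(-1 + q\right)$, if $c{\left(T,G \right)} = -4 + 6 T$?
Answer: $-105432$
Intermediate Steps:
$q = 17573$ ($q = -3 + \left(-4 + 6 \cdot 5\right)^{3} = -3 + \left(-4 + 30\right)^{3} = -3 + 26^{3} = -3 + 17576 = 17573$)
$- 6 \left(-1 + q\right) = - 6 \left(-1 + 17573\right) = \left(-6\right) 17572 = -105432$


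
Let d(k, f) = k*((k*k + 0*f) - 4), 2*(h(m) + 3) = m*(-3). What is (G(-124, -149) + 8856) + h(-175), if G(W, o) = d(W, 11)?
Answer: -3794025/2 ≈ -1.8970e+6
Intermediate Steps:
h(m) = -3 - 3*m/2 (h(m) = -3 + (m*(-3))/2 = -3 + (-3*m)/2 = -3 - 3*m/2)
d(k, f) = k*(-4 + k²) (d(k, f) = k*((k² + 0) - 4) = k*(k² - 4) = k*(-4 + k²))
G(W, o) = W*(-4 + W²)
(G(-124, -149) + 8856) + h(-175) = (-124*(-4 + (-124)²) + 8856) + (-3 - 3/2*(-175)) = (-124*(-4 + 15376) + 8856) + (-3 + 525/2) = (-124*15372 + 8856) + 519/2 = (-1906128 + 8856) + 519/2 = -1897272 + 519/2 = -3794025/2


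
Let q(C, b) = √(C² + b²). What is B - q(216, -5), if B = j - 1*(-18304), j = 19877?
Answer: 38181 - √46681 ≈ 37965.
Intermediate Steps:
B = 38181 (B = 19877 - 1*(-18304) = 19877 + 18304 = 38181)
B - q(216, -5) = 38181 - √(216² + (-5)²) = 38181 - √(46656 + 25) = 38181 - √46681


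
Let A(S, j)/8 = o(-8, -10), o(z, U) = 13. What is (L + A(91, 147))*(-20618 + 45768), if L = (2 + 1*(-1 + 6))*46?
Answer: 10713900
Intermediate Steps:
A(S, j) = 104 (A(S, j) = 8*13 = 104)
L = 322 (L = (2 + 1*5)*46 = (2 + 5)*46 = 7*46 = 322)
(L + A(91, 147))*(-20618 + 45768) = (322 + 104)*(-20618 + 45768) = 426*25150 = 10713900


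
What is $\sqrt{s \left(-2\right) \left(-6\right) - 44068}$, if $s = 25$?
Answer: $2 i \sqrt{10942} \approx 209.21 i$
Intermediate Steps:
$\sqrt{s \left(-2\right) \left(-6\right) - 44068} = \sqrt{25 \left(-2\right) \left(-6\right) - 44068} = \sqrt{\left(-50\right) \left(-6\right) - 44068} = \sqrt{300 - 44068} = \sqrt{-43768} = 2 i \sqrt{10942}$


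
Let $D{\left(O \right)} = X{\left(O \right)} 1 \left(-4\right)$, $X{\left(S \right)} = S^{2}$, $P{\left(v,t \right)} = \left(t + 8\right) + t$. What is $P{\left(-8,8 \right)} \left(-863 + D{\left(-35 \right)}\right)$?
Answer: $-138312$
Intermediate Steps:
$P{\left(v,t \right)} = 8 + 2 t$ ($P{\left(v,t \right)} = \left(8 + t\right) + t = 8 + 2 t$)
$D{\left(O \right)} = - 4 O^{2}$ ($D{\left(O \right)} = O^{2} \cdot 1 \left(-4\right) = O^{2} \left(-4\right) = - 4 O^{2}$)
$P{\left(-8,8 \right)} \left(-863 + D{\left(-35 \right)}\right) = \left(8 + 2 \cdot 8\right) \left(-863 - 4 \left(-35\right)^{2}\right) = \left(8 + 16\right) \left(-863 - 4900\right) = 24 \left(-863 - 4900\right) = 24 \left(-5763\right) = -138312$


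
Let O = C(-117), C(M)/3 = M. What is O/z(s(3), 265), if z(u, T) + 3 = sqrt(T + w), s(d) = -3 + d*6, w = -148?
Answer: -39/4 - 39*sqrt(13)/4 ≈ -44.904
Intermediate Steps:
s(d) = -3 + 6*d
C(M) = 3*M
O = -351 (O = 3*(-117) = -351)
z(u, T) = -3 + sqrt(-148 + T) (z(u, T) = -3 + sqrt(T - 148) = -3 + sqrt(-148 + T))
O/z(s(3), 265) = -351/(-3 + sqrt(-148 + 265)) = -351/(-3 + sqrt(117)) = -351/(-3 + 3*sqrt(13))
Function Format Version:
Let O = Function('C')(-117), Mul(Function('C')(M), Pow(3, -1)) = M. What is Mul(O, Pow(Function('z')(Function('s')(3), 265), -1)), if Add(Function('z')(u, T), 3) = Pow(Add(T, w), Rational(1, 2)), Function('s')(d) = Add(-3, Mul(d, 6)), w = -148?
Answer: Add(Rational(-39, 4), Mul(Rational(-39, 4), Pow(13, Rational(1, 2)))) ≈ -44.904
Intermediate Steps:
Function('s')(d) = Add(-3, Mul(6, d))
Function('C')(M) = Mul(3, M)
O = -351 (O = Mul(3, -117) = -351)
Function('z')(u, T) = Add(-3, Pow(Add(-148, T), Rational(1, 2))) (Function('z')(u, T) = Add(-3, Pow(Add(T, -148), Rational(1, 2))) = Add(-3, Pow(Add(-148, T), Rational(1, 2))))
Mul(O, Pow(Function('z')(Function('s')(3), 265), -1)) = Mul(-351, Pow(Add(-3, Pow(Add(-148, 265), Rational(1, 2))), -1)) = Mul(-351, Pow(Add(-3, Pow(117, Rational(1, 2))), -1)) = Mul(-351, Pow(Add(-3, Mul(3, Pow(13, Rational(1, 2)))), -1))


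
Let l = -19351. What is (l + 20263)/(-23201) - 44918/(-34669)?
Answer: 27311470/21739337 ≈ 1.2563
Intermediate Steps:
(l + 20263)/(-23201) - 44918/(-34669) = (-19351 + 20263)/(-23201) - 44918/(-34669) = 912*(-1/23201) - 44918*(-1/34669) = -912/23201 + 1214/937 = 27311470/21739337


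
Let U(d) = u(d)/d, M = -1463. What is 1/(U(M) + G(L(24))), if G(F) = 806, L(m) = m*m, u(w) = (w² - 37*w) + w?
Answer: -1/693 ≈ -0.0014430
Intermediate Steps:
u(w) = w² - 36*w
L(m) = m²
U(d) = -36 + d (U(d) = (d*(-36 + d))/d = -36 + d)
1/(U(M) + G(L(24))) = 1/((-36 - 1463) + 806) = 1/(-1499 + 806) = 1/(-693) = -1/693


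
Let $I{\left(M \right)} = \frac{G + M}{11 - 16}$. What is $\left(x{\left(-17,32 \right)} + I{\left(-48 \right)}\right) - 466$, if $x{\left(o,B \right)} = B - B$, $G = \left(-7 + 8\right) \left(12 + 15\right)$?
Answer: $- \frac{2309}{5} \approx -461.8$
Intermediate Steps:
$G = 27$ ($G = 1 \cdot 27 = 27$)
$I{\left(M \right)} = - \frac{27}{5} - \frac{M}{5}$ ($I{\left(M \right)} = \frac{27 + M}{11 - 16} = \frac{27 + M}{-5} = \left(27 + M\right) \left(- \frac{1}{5}\right) = - \frac{27}{5} - \frac{M}{5}$)
$x{\left(o,B \right)} = 0$
$\left(x{\left(-17,32 \right)} + I{\left(-48 \right)}\right) - 466 = \left(0 - - \frac{21}{5}\right) - 466 = \left(0 + \left(- \frac{27}{5} + \frac{48}{5}\right)\right) - 466 = \left(0 + \frac{21}{5}\right) - 466 = \frac{21}{5} - 466 = - \frac{2309}{5}$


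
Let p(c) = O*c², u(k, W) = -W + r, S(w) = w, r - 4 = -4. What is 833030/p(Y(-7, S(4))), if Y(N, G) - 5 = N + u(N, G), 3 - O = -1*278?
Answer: 416515/5058 ≈ 82.348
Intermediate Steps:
r = 0 (r = 4 - 4 = 0)
O = 281 (O = 3 - (-1)*278 = 3 - 1*(-278) = 3 + 278 = 281)
u(k, W) = -W (u(k, W) = -W + 0 = -W)
Y(N, G) = 5 + N - G (Y(N, G) = 5 + (N - G) = 5 + N - G)
p(c) = 281*c²
833030/p(Y(-7, S(4))) = 833030/((281*(5 - 7 - 1*4)²)) = 833030/((281*(5 - 7 - 4)²)) = 833030/((281*(-6)²)) = 833030/((281*36)) = 833030/10116 = 833030*(1/10116) = 416515/5058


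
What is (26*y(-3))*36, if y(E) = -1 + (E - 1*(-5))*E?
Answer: -6552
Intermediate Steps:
y(E) = -1 + E*(5 + E) (y(E) = -1 + (E + 5)*E = -1 + (5 + E)*E = -1 + E*(5 + E))
(26*y(-3))*36 = (26*(-1 + (-3)² + 5*(-3)))*36 = (26*(-1 + 9 - 15))*36 = (26*(-7))*36 = -182*36 = -6552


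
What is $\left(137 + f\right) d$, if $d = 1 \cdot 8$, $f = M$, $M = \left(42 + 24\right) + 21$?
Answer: $1792$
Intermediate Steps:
$M = 87$ ($M = 66 + 21 = 87$)
$f = 87$
$d = 8$
$\left(137 + f\right) d = \left(137 + 87\right) 8 = 224 \cdot 8 = 1792$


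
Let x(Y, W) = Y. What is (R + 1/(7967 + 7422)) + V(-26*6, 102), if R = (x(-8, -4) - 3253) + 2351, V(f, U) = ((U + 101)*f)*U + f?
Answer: -49724967577/15389 ≈ -3.2312e+6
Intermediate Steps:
V(f, U) = f + U*f*(101 + U) (V(f, U) = ((101 + U)*f)*U + f = (f*(101 + U))*U + f = U*f*(101 + U) + f = f + U*f*(101 + U))
R = -910 (R = (-8 - 3253) + 2351 = -3261 + 2351 = -910)
(R + 1/(7967 + 7422)) + V(-26*6, 102) = (-910 + 1/(7967 + 7422)) + (-26*6)*(1 + 102**2 + 101*102) = (-910 + 1/15389) - 156*(1 + 10404 + 10302) = (-910 + 1/15389) - 156*20707 = -14003989/15389 - 3230292 = -49724967577/15389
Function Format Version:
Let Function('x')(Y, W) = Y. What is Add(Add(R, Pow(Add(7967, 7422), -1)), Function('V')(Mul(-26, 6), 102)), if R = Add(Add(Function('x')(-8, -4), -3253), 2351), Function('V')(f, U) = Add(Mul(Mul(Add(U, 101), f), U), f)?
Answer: Rational(-49724967577, 15389) ≈ -3.2312e+6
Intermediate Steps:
Function('V')(f, U) = Add(f, Mul(U, f, Add(101, U))) (Function('V')(f, U) = Add(Mul(Mul(Add(101, U), f), U), f) = Add(Mul(Mul(f, Add(101, U)), U), f) = Add(Mul(U, f, Add(101, U)), f) = Add(f, Mul(U, f, Add(101, U))))
R = -910 (R = Add(Add(-8, -3253), 2351) = Add(-3261, 2351) = -910)
Add(Add(R, Pow(Add(7967, 7422), -1)), Function('V')(Mul(-26, 6), 102)) = Add(Add(-910, Pow(Add(7967, 7422), -1)), Mul(Mul(-26, 6), Add(1, Pow(102, 2), Mul(101, 102)))) = Add(Add(-910, Pow(15389, -1)), Mul(-156, Add(1, 10404, 10302))) = Add(Add(-910, Rational(1, 15389)), Mul(-156, 20707)) = Add(Rational(-14003989, 15389), -3230292) = Rational(-49724967577, 15389)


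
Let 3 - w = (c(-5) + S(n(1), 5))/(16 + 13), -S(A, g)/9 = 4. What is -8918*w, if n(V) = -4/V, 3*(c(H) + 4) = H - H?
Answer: -1132586/29 ≈ -39055.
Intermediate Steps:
c(H) = -4 (c(H) = -4 + (H - H)/3 = -4 + (⅓)*0 = -4 + 0 = -4)
S(A, g) = -36 (S(A, g) = -9*4 = -36)
w = 127/29 (w = 3 - (-4 - 36)/(16 + 13) = 3 - (-40)/29 = 3 - 1*(-40/29) = 3 + 40/29 = 127/29 ≈ 4.3793)
-8918*w = -8918*127/29 = -1132586/29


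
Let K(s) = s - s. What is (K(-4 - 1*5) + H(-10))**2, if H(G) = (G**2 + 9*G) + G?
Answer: 0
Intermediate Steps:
H(G) = G**2 + 10*G
K(s) = 0
(K(-4 - 1*5) + H(-10))**2 = (0 - 10*(10 - 10))**2 = (0 - 10*0)**2 = (0 + 0)**2 = 0**2 = 0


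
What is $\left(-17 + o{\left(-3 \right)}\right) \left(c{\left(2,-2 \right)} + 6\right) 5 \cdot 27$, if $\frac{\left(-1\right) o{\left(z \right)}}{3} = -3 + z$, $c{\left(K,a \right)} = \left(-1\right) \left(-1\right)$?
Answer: $945$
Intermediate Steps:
$c{\left(K,a \right)} = 1$
$o{\left(z \right)} = 9 - 3 z$ ($o{\left(z \right)} = - 3 \left(-3 + z\right) = 9 - 3 z$)
$\left(-17 + o{\left(-3 \right)}\right) \left(c{\left(2,-2 \right)} + 6\right) 5 \cdot 27 = \left(-17 + \left(9 - -9\right)\right) \left(1 + 6\right) 5 \cdot 27 = \left(-17 + \left(9 + 9\right)\right) 7 \cdot 5 \cdot 27 = \left(-17 + 18\right) 7 \cdot 5 \cdot 27 = 1 \cdot 7 \cdot 5 \cdot 27 = 7 \cdot 5 \cdot 27 = 35 \cdot 27 = 945$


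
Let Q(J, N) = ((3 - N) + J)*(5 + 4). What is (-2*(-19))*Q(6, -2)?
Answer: 3762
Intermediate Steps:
Q(J, N) = 27 - 9*N + 9*J (Q(J, N) = (3 + J - N)*9 = 27 - 9*N + 9*J)
(-2*(-19))*Q(6, -2) = (-2*(-19))*(27 - 9*(-2) + 9*6) = 38*(27 + 18 + 54) = 38*99 = 3762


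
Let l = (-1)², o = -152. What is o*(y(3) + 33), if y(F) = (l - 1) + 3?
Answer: -5472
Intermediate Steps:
l = 1
y(F) = 3 (y(F) = (1 - 1) + 3 = 0 + 3 = 3)
o*(y(3) + 33) = -152*(3 + 33) = -152*36 = -5472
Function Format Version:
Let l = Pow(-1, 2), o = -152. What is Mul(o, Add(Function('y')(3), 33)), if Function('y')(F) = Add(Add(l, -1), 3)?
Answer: -5472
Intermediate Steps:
l = 1
Function('y')(F) = 3 (Function('y')(F) = Add(Add(1, -1), 3) = Add(0, 3) = 3)
Mul(o, Add(Function('y')(3), 33)) = Mul(-152, Add(3, 33)) = Mul(-152, 36) = -5472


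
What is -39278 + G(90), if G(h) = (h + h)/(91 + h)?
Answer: -7109138/181 ≈ -39277.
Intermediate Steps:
G(h) = 2*h/(91 + h) (G(h) = (2*h)/(91 + h) = 2*h/(91 + h))
-39278 + G(90) = -39278 + 2*90/(91 + 90) = -39278 + 2*90/181 = -39278 + 2*90*(1/181) = -39278 + 180/181 = -7109138/181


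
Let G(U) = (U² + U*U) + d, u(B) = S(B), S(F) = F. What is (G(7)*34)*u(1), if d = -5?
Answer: 3162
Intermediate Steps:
u(B) = B
G(U) = -5 + 2*U² (G(U) = (U² + U*U) - 5 = (U² + U²) - 5 = 2*U² - 5 = -5 + 2*U²)
(G(7)*34)*u(1) = ((-5 + 2*7²)*34)*1 = ((-5 + 2*49)*34)*1 = ((-5 + 98)*34)*1 = (93*34)*1 = 3162*1 = 3162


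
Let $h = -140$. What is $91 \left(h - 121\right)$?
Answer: $-23751$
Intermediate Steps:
$91 \left(h - 121\right) = 91 \left(-140 - 121\right) = 91 \left(-261\right) = -23751$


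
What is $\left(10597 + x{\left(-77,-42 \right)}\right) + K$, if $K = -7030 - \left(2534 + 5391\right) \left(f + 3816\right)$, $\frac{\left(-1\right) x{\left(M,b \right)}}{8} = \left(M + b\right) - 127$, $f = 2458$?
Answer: $-49715915$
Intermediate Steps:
$x{\left(M,b \right)} = 1016 - 8 M - 8 b$ ($x{\left(M,b \right)} = - 8 \left(\left(M + b\right) - 127\right) = - 8 \left(-127 + M + b\right) = 1016 - 8 M - 8 b$)
$K = -49728480$ ($K = -7030 - \left(2534 + 5391\right) \left(2458 + 3816\right) = -7030 - 7925 \cdot 6274 = -7030 - 49721450 = -49728480$)
$\left(10597 + x{\left(-77,-42 \right)}\right) + K = \left(10597 - -1968\right) - 49728480 = \left(10597 + \left(1016 + 616 + 336\right)\right) - 49728480 = \left(10597 + 1968\right) - 49728480 = 12565 - 49728480 = -49715915$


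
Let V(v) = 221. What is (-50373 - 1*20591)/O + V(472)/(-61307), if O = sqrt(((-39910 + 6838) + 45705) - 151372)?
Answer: -221/61307 + 70964*I*sqrt(138739)/138739 ≈ -0.0036048 + 190.52*I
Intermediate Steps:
O = I*sqrt(138739) (O = sqrt((-33072 + 45705) - 151372) = sqrt(12633 - 151372) = sqrt(-138739) = I*sqrt(138739) ≈ 372.48*I)
(-50373 - 1*20591)/O + V(472)/(-61307) = (-50373 - 1*20591)/((I*sqrt(138739))) + 221/(-61307) = (-50373 - 20591)*(-I*sqrt(138739)/138739) + 221*(-1/61307) = -(-70964)*I*sqrt(138739)/138739 - 221/61307 = 70964*I*sqrt(138739)/138739 - 221/61307 = -221/61307 + 70964*I*sqrt(138739)/138739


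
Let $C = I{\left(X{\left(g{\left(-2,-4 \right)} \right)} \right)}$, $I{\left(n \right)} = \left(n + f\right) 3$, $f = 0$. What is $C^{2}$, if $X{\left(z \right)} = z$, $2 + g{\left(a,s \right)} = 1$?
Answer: $9$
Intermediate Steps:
$g{\left(a,s \right)} = -1$ ($g{\left(a,s \right)} = -2 + 1 = -1$)
$I{\left(n \right)} = 3 n$ ($I{\left(n \right)} = \left(n + 0\right) 3 = n 3 = 3 n$)
$C = -3$ ($C = 3 \left(-1\right) = -3$)
$C^{2} = \left(-3\right)^{2} = 9$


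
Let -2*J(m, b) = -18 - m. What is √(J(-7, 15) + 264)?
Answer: 7*√22/2 ≈ 16.416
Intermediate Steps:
J(m, b) = 9 + m/2 (J(m, b) = -(-18 - m)/2 = 9 + m/2)
√(J(-7, 15) + 264) = √((9 + (½)*(-7)) + 264) = √((9 - 7/2) + 264) = √(11/2 + 264) = √(539/2) = 7*√22/2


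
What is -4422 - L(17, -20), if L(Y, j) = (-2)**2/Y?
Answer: -75178/17 ≈ -4422.2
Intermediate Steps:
L(Y, j) = 4/Y
-4422 - L(17, -20) = -4422 - 4/17 = -75178/17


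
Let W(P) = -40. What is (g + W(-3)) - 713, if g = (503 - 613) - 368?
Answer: -1231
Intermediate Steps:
g = -478 (g = -110 - 368 = -478)
(g + W(-3)) - 713 = (-478 - 40) - 713 = -518 - 713 = -1231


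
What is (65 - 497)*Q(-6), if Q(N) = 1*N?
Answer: 2592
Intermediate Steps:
Q(N) = N
(65 - 497)*Q(-6) = (65 - 497)*(-6) = -432*(-6) = 2592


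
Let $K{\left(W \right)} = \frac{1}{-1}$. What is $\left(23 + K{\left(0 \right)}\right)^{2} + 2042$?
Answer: $2526$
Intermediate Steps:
$K{\left(W \right)} = -1$
$\left(23 + K{\left(0 \right)}\right)^{2} + 2042 = \left(23 - 1\right)^{2} + 2042 = 22^{2} + 2042 = 484 + 2042 = 2526$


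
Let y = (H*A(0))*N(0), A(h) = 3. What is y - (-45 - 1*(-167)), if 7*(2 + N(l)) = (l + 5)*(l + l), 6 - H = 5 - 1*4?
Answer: -152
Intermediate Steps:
H = 5 (H = 6 - (5 - 1*4) = 6 - (5 - 4) = 6 - 1*1 = 6 - 1 = 5)
N(l) = -2 + 2*l*(5 + l)/7 (N(l) = -2 + ((l + 5)*(l + l))/7 = -2 + ((5 + l)*(2*l))/7 = -2 + (2*l*(5 + l))/7 = -2 + 2*l*(5 + l)/7)
y = -30 (y = (5*3)*(-2 + (2/7)*0**2 + (10/7)*0) = 15*(-2 + (2/7)*0 + 0) = 15*(-2 + 0 + 0) = 15*(-2) = -30)
y - (-45 - 1*(-167)) = -30 - (-45 - 1*(-167)) = -30 - (-45 + 167) = -30 - 1*122 = -30 - 122 = -152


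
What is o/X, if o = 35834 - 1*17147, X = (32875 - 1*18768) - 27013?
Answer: -6229/4302 ≈ -1.4479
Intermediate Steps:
X = -12906 (X = (32875 - 18768) - 27013 = 14107 - 27013 = -12906)
o = 18687 (o = 35834 - 17147 = 18687)
o/X = 18687/(-12906) = 18687*(-1/12906) = -6229/4302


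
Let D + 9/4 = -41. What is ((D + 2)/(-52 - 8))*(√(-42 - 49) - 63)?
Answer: -693/16 + 11*I*√91/16 ≈ -43.313 + 6.5583*I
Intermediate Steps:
D = -173/4 (D = -9/4 - 41 = -173/4 ≈ -43.250)
((D + 2)/(-52 - 8))*(√(-42 - 49) - 63) = ((-173/4 + 2)/(-52 - 8))*(√(-42 - 49) - 63) = (-165/4/(-60))*(√(-91) - 63) = (-165/4*(-1/60))*(I*√91 - 63) = 11*(-63 + I*√91)/16 = -693/16 + 11*I*√91/16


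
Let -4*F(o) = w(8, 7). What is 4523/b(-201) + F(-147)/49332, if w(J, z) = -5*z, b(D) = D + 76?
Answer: -892510169/24666000 ≈ -36.184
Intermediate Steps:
b(D) = 76 + D
F(o) = 35/4 (F(o) = -(-5)*7/4 = -¼*(-35) = 35/4)
4523/b(-201) + F(-147)/49332 = 4523/(76 - 201) + (35/4)/49332 = 4523/(-125) + (35/4)*(1/49332) = 4523*(-1/125) + 35/197328 = -4523/125 + 35/197328 = -892510169/24666000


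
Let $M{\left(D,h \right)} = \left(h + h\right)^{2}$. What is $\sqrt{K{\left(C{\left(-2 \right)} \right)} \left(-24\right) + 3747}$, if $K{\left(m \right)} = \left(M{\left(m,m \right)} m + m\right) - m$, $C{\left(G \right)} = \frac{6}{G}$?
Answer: $\sqrt{6339} \approx 79.618$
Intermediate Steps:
$M{\left(D,h \right)} = 4 h^{2}$ ($M{\left(D,h \right)} = \left(2 h\right)^{2} = 4 h^{2}$)
$K{\left(m \right)} = 4 m^{3}$ ($K{\left(m \right)} = \left(4 m^{2} m + m\right) - m = \left(4 m^{3} + m\right) - m = \left(m + 4 m^{3}\right) - m = 4 m^{3}$)
$\sqrt{K{\left(C{\left(-2 \right)} \right)} \left(-24\right) + 3747} = \sqrt{4 \left(\frac{6}{-2}\right)^{3} \left(-24\right) + 3747} = \sqrt{4 \left(6 \left(- \frac{1}{2}\right)\right)^{3} \left(-24\right) + 3747} = \sqrt{4 \left(-3\right)^{3} \left(-24\right) + 3747} = \sqrt{4 \left(-27\right) \left(-24\right) + 3747} = \sqrt{\left(-108\right) \left(-24\right) + 3747} = \sqrt{2592 + 3747} = \sqrt{6339}$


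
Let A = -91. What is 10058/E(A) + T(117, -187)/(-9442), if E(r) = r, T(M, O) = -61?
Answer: -94962085/859222 ≈ -110.52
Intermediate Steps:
10058/E(A) + T(117, -187)/(-9442) = 10058/(-91) - 61/(-9442) = 10058*(-1/91) - 61*(-1/9442) = -10058/91 + 61/9442 = -94962085/859222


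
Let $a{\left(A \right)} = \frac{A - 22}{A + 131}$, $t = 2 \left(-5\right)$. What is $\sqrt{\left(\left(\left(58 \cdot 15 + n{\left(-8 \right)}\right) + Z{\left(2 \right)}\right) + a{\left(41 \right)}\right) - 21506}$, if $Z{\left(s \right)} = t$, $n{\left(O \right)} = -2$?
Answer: $\frac{i \sqrt{152711791}}{86} \approx 143.69 i$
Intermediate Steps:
$t = -10$
$Z{\left(s \right)} = -10$
$a{\left(A \right)} = \frac{-22 + A}{131 + A}$
$\sqrt{\left(\left(\left(58 \cdot 15 + n{\left(-8 \right)}\right) + Z{\left(2 \right)}\right) + a{\left(41 \right)}\right) - 21506} = \sqrt{\left(\left(\left(58 \cdot 15 - 2\right) - 10\right) + \frac{-22 + 41}{131 + 41}\right) - 21506} = \sqrt{\left(\left(\left(870 - 2\right) - 10\right) + \frac{1}{172} \cdot 19\right) - 21506} = \sqrt{\left(\left(868 - 10\right) + \frac{1}{172} \cdot 19\right) - 21506} = \sqrt{\left(858 + \frac{19}{172}\right) - 21506} = \sqrt{\frac{147595}{172} - 21506} = \sqrt{- \frac{3551437}{172}} = \frac{i \sqrt{152711791}}{86}$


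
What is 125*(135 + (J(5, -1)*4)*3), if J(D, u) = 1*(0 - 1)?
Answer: 15375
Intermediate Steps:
J(D, u) = -1 (J(D, u) = 1*(-1) = -1)
125*(135 + (J(5, -1)*4)*3) = 125*(135 - 1*4*3) = 125*(135 - 4*3) = 125*(135 - 12) = 125*123 = 15375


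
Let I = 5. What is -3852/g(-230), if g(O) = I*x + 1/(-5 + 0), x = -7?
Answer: 4815/44 ≈ 109.43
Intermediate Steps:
g(O) = -176/5 (g(O) = 5*(-7) + 1/(-5 + 0) = -35 + 1/(-5) = -35 - ⅕ = -176/5)
-3852/g(-230) = -3852/(-176/5) = -3852*(-5/176) = 4815/44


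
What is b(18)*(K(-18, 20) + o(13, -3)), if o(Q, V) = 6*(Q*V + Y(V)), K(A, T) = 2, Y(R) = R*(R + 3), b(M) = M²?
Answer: -75168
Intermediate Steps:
Y(R) = R*(3 + R)
o(Q, V) = 6*Q*V + 6*V*(3 + V) (o(Q, V) = 6*(Q*V + V*(3 + V)) = 6*Q*V + 6*V*(3 + V))
b(18)*(K(-18, 20) + o(13, -3)) = 18²*(2 + 6*(-3)*(3 + 13 - 3)) = 324*(2 + 6*(-3)*13) = 324*(2 - 234) = 324*(-232) = -75168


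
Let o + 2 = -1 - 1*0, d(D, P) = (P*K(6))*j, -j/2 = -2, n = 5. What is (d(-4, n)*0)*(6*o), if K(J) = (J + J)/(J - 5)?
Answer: 0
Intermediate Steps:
K(J) = 2*J/(-5 + J) (K(J) = (2*J)/(-5 + J) = 2*J/(-5 + J))
j = 4 (j = -2*(-2) = 4)
d(D, P) = 48*P (d(D, P) = (P*(2*6/(-5 + 6)))*4 = (P*(2*6/1))*4 = (P*(2*6*1))*4 = (P*12)*4 = (12*P)*4 = 48*P)
o = -3 (o = -2 + (-1 - 1*0) = -2 + (-1 + 0) = -2 - 1 = -3)
(d(-4, n)*0)*(6*o) = ((48*5)*0)*(6*(-3)) = (240*0)*(-18) = 0*(-18) = 0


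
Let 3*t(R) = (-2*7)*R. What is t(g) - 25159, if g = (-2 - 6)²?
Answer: -76373/3 ≈ -25458.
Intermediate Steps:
g = 64 (g = (-8)² = 64)
t(R) = -14*R/3 (t(R) = ((-2*7)*R)/3 = (-14*R)/3 = -14*R/3)
t(g) - 25159 = -14/3*64 - 25159 = -896/3 - 25159 = -76373/3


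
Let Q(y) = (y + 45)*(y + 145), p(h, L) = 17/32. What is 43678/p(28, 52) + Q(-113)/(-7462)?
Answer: 5214822272/63427 ≈ 82218.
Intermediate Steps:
p(h, L) = 17/32 (p(h, L) = 17*(1/32) = 17/32)
Q(y) = (45 + y)*(145 + y)
43678/p(28, 52) + Q(-113)/(-7462) = 43678/(17/32) + (6525 + (-113)² + 190*(-113))/(-7462) = 43678*(32/17) + (6525 + 12769 - 21470)*(-1/7462) = 1397696/17 - 2176*(-1/7462) = 1397696/17 + 1088/3731 = 5214822272/63427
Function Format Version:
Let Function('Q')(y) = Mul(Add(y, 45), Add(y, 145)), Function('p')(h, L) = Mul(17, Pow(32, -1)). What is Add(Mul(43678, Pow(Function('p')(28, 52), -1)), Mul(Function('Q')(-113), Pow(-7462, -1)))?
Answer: Rational(5214822272, 63427) ≈ 82218.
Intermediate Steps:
Function('p')(h, L) = Rational(17, 32) (Function('p')(h, L) = Mul(17, Rational(1, 32)) = Rational(17, 32))
Function('Q')(y) = Mul(Add(45, y), Add(145, y))
Add(Mul(43678, Pow(Function('p')(28, 52), -1)), Mul(Function('Q')(-113), Pow(-7462, -1))) = Add(Mul(43678, Pow(Rational(17, 32), -1)), Mul(Add(6525, Pow(-113, 2), Mul(190, -113)), Pow(-7462, -1))) = Add(Mul(43678, Rational(32, 17)), Mul(Add(6525, 12769, -21470), Rational(-1, 7462))) = Add(Rational(1397696, 17), Mul(-2176, Rational(-1, 7462))) = Add(Rational(1397696, 17), Rational(1088, 3731)) = Rational(5214822272, 63427)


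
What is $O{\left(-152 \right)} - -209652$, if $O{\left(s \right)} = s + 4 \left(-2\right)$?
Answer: $209492$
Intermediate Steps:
$O{\left(s \right)} = -8 + s$ ($O{\left(s \right)} = s - 8 = -8 + s$)
$O{\left(-152 \right)} - -209652 = \left(-8 - 152\right) - -209652 = -160 + 209652 = 209492$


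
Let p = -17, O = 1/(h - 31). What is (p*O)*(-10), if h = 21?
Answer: -17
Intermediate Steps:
O = -⅒ (O = 1/(21 - 31) = 1/(-10) = -⅒ ≈ -0.10000)
(p*O)*(-10) = -17*(-⅒)*(-10) = (17/10)*(-10) = -17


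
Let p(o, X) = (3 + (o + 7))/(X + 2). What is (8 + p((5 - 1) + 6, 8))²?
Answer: 100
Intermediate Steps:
p(o, X) = (10 + o)/(2 + X) (p(o, X) = (3 + (7 + o))/(2 + X) = (10 + o)/(2 + X))
(8 + p((5 - 1) + 6, 8))² = (8 + (10 + ((5 - 1) + 6))/(2 + 8))² = (8 + (10 + (4 + 6))/10)² = (8 + (10 + 10)/10)² = (8 + (⅒)*20)² = (8 + 2)² = 10² = 100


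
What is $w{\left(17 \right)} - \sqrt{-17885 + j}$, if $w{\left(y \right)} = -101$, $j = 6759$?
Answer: $-101 - i \sqrt{11126} \approx -101.0 - 105.48 i$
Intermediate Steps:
$w{\left(17 \right)} - \sqrt{-17885 + j} = -101 - \sqrt{-17885 + 6759} = -101 - \sqrt{-11126} = -101 - i \sqrt{11126}$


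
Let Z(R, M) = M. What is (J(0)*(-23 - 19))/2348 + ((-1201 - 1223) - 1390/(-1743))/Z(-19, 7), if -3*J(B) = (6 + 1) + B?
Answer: -4957957859/14323974 ≈ -346.13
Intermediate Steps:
J(B) = -7/3 - B/3 (J(B) = -((6 + 1) + B)/3 = -(7 + B)/3 = -7/3 - B/3)
(J(0)*(-23 - 19))/2348 + ((-1201 - 1223) - 1390/(-1743))/Z(-19, 7) = ((-7/3 - ⅓*0)*(-23 - 19))/2348 + ((-1201 - 1223) - 1390/(-1743))/7 = ((-7/3 + 0)*(-42))*(1/2348) + (-2424 - 1390*(-1/1743))*(⅐) = -7/3*(-42)*(1/2348) + (-2424 + 1390/1743)*(⅐) = 98*(1/2348) - 4223642/1743*⅐ = 49/1174 - 4223642/12201 = -4957957859/14323974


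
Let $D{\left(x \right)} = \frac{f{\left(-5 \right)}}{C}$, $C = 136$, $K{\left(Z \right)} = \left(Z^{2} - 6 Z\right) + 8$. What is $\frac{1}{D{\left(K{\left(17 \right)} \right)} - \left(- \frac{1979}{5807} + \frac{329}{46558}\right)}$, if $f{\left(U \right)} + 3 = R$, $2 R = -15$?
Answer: $\frac{36769273616}{9432173731} \approx 3.8983$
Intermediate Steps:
$K{\left(Z \right)} = 8 + Z^{2} - 6 Z$
$R = - \frac{15}{2}$ ($R = \frac{1}{2} \left(-15\right) = - \frac{15}{2} \approx -7.5$)
$f{\left(U \right)} = - \frac{21}{2}$ ($f{\left(U \right)} = -3 - \frac{15}{2} = - \frac{21}{2}$)
$D{\left(x \right)} = - \frac{21}{272}$ ($D{\left(x \right)} = - \frac{21}{2 \cdot 136} = \left(- \frac{21}{2}\right) \frac{1}{136} = - \frac{21}{272}$)
$\frac{1}{D{\left(K{\left(17 \right)} \right)} - \left(- \frac{1979}{5807} + \frac{329}{46558}\right)} = \frac{1}{- \frac{21}{272} - \left(- \frac{1979}{5807} + \frac{329}{46558}\right)} = \frac{1}{- \frac{21}{272} - - \frac{90227779}{270362306}} = \frac{1}{- \frac{21}{272} + \left(- \frac{329}{46558} + \frac{1979}{5807}\right)} = \frac{1}{- \frac{21}{272} + \frac{90227779}{270362306}} = \frac{1}{\frac{9432173731}{36769273616}} = \frac{36769273616}{9432173731}$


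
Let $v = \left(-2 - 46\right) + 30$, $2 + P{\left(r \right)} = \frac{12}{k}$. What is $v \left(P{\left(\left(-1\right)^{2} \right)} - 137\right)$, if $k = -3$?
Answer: $2574$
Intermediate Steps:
$P{\left(r \right)} = -6$ ($P{\left(r \right)} = -2 + \frac{12}{-3} = -2 + 12 \left(- \frac{1}{3}\right) = -2 - 4 = -6$)
$v = -18$ ($v = -48 + 30 = -18$)
$v \left(P{\left(\left(-1\right)^{2} \right)} - 137\right) = - 18 \left(-6 - 137\right) = \left(-18\right) \left(-143\right) = 2574$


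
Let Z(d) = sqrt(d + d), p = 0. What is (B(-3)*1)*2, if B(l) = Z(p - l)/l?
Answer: -2*sqrt(6)/3 ≈ -1.6330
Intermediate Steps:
Z(d) = sqrt(2)*sqrt(d) (Z(d) = sqrt(2*d) = sqrt(2)*sqrt(d))
B(l) = sqrt(2)*sqrt(-l)/l (B(l) = (sqrt(2)*sqrt(0 - l))/l = (sqrt(2)*sqrt(-l))/l = sqrt(2)*sqrt(-l)/l)
(B(-3)*1)*2 = (-sqrt(2)/sqrt(-1*(-3))*1)*2 = (-sqrt(2)/sqrt(3)*1)*2 = (-sqrt(2)*sqrt(3)/3*1)*2 = (-sqrt(6)/3*1)*2 = -sqrt(6)/3*2 = -2*sqrt(6)/3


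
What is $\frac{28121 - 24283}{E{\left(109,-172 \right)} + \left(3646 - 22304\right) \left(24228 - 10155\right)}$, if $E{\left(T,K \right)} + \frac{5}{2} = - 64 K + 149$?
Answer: $- \frac{7676}{525125759} \approx -1.4617 \cdot 10^{-5}$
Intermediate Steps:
$E{\left(T,K \right)} = \frac{293}{2} - 64 K$ ($E{\left(T,K \right)} = - \frac{5}{2} - \left(-149 + 64 K\right) = \frac{293}{2} - 64 K$)
$\frac{28121 - 24283}{E{\left(109,-172 \right)} + \left(3646 - 22304\right) \left(24228 - 10155\right)} = \frac{28121 - 24283}{\left(\frac{293}{2} - -11008\right) + \left(3646 - 22304\right) \left(24228 - 10155\right)} = \frac{3838}{\left(\frac{293}{2} + 11008\right) - 262574034} = \frac{3838}{\frac{22309}{2} - 262574034} = \frac{3838}{- \frac{525125759}{2}} = 3838 \left(- \frac{2}{525125759}\right) = - \frac{7676}{525125759}$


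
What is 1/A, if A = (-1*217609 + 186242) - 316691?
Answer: -1/348058 ≈ -2.8731e-6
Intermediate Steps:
A = -348058 (A = (-217609 + 186242) - 316691 = -31367 - 316691 = -348058)
1/A = 1/(-348058) = -1/348058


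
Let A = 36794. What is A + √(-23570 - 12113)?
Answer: 36794 + I*√35683 ≈ 36794.0 + 188.9*I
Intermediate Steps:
A + √(-23570 - 12113) = 36794 + √(-23570 - 12113) = 36794 + √(-35683) = 36794 + I*√35683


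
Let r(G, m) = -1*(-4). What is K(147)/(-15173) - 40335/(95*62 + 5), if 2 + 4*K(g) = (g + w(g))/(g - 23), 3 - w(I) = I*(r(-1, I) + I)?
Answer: -20228135777/2957642544 ≈ -6.8393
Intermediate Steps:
r(G, m) = 4
w(I) = 3 - I*(4 + I)
K(g) = -½ + (3 - g² - 3*g)/(4*(-23 + g)) (K(g) = -½ + ((g + (3 - g² - 4*g))/(g - 23))/4 = -½ + ((3 - g² - 3*g)/(-23 + g))/4 = -½ + (3 - g² - 3*g)/(4*(-23 + g)))
K(147)/(-15173) - 40335/(95*62 + 5) = ((49 - 1*147² - 5*147)/(4*(-23 + 147)))/(-15173) - 40335/(95*62 + 5) = ((¼)*(49 - 1*21609 - 735)/124)*(-1/15173) - 40335/(5890 + 5) = ((¼)*(1/124)*(49 - 21609 - 735))*(-1/15173) - 40335/5895 = ((¼)*(1/124)*(-22295))*(-1/15173) - 40335*1/5895 = -22295/496*(-1/15173) - 2689/393 = 22295/7525808 - 2689/393 = -20228135777/2957642544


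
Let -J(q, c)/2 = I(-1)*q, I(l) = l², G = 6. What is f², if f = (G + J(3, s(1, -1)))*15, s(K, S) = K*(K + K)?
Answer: 0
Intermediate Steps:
s(K, S) = 2*K² (s(K, S) = K*(2*K) = 2*K²)
J(q, c) = -2*q (J(q, c) = -2*(-1)²*q = -2*q)
f = 0 (f = (6 - 2*3)*15 = (6 - 6)*15 = 0*15 = 0)
f² = 0² = 0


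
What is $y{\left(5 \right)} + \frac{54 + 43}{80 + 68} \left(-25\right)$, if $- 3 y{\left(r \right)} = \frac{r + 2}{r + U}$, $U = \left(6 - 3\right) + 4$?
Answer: $- \frac{5521}{333} \approx -16.58$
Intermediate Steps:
$U = 7$ ($U = 3 + 4 = 7$)
$y{\left(r \right)} = - \frac{2 + r}{3 \left(7 + r\right)}$ ($y{\left(r \right)} = - \frac{\left(r + 2\right) \frac{1}{r + 7}}{3} = - \frac{\left(2 + r\right) \frac{1}{7 + r}}{3} = - \frac{\frac{1}{7 + r} \left(2 + r\right)}{3} = - \frac{2 + r}{3 \left(7 + r\right)}$)
$y{\left(5 \right)} + \frac{54 + 43}{80 + 68} \left(-25\right) = \frac{-2 - 5}{3 \left(7 + 5\right)} + \frac{54 + 43}{80 + 68} \left(-25\right) = \frac{-2 - 5}{3 \cdot 12} + \frac{97}{148} \left(-25\right) = \frac{1}{3} \cdot \frac{1}{12} \left(-7\right) + 97 \cdot \frac{1}{148} \left(-25\right) = - \frac{7}{36} + \frac{97}{148} \left(-25\right) = - \frac{7}{36} - \frac{2425}{148} = - \frac{5521}{333}$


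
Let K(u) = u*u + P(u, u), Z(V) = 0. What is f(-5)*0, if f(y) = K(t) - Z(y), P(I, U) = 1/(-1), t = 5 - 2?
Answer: 0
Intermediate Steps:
t = 3
P(I, U) = -1
K(u) = -1 + u² (K(u) = u*u - 1 = u² - 1 = -1 + u²)
f(y) = 8 (f(y) = (-1 + 3²) - 1*0 = (-1 + 9) + 0 = 8 + 0 = 8)
f(-5)*0 = 8*0 = 0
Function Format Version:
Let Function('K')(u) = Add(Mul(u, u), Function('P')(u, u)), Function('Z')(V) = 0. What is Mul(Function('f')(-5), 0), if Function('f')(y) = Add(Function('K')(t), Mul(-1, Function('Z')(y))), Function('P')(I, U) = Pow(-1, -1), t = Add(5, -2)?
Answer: 0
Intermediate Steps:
t = 3
Function('P')(I, U) = -1
Function('K')(u) = Add(-1, Pow(u, 2)) (Function('K')(u) = Add(Mul(u, u), -1) = Add(Pow(u, 2), -1) = Add(-1, Pow(u, 2)))
Function('f')(y) = 8 (Function('f')(y) = Add(Add(-1, Pow(3, 2)), Mul(-1, 0)) = Add(Add(-1, 9), 0) = Add(8, 0) = 8)
Mul(Function('f')(-5), 0) = Mul(8, 0) = 0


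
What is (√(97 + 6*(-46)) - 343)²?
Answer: (343 - I*√179)² ≈ 1.1747e+5 - 9178.0*I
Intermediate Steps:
(√(97 + 6*(-46)) - 343)² = (√(97 - 276) - 343)² = (√(-179) - 343)² = (I*√179 - 343)² = (-343 + I*√179)²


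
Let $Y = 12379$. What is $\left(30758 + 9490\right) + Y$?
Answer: $52627$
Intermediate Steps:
$\left(30758 + 9490\right) + Y = \left(30758 + 9490\right) + 12379 = 40248 + 12379 = 52627$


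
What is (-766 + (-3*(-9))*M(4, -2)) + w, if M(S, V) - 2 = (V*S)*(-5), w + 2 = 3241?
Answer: 3607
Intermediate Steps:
w = 3239 (w = -2 + 3241 = 3239)
M(S, V) = 2 - 5*S*V (M(S, V) = 2 + (V*S)*(-5) = 2 + (S*V)*(-5) = 2 - 5*S*V)
(-766 + (-3*(-9))*M(4, -2)) + w = (-766 + (-3*(-9))*(2 - 5*4*(-2))) + 3239 = (-766 + 27*(2 + 40)) + 3239 = (-766 + 27*42) + 3239 = (-766 + 1134) + 3239 = 368 + 3239 = 3607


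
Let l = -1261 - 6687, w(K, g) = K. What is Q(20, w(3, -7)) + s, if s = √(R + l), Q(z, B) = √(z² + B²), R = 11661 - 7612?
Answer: √409 + I*√3899 ≈ 20.224 + 62.442*I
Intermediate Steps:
R = 4049
Q(z, B) = √(B² + z²)
l = -7948
s = I*√3899 (s = √(4049 - 7948) = √(-3899) = I*√3899 ≈ 62.442*I)
Q(20, w(3, -7)) + s = √(3² + 20²) + I*√3899 = √(9 + 400) + I*√3899 = √409 + I*√3899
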